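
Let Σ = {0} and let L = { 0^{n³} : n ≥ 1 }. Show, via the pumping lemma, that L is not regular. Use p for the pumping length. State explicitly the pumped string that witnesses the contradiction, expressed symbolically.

Assume L is regular; let p be its pumping constant.
Take w = 0^{p³} ∈ L with |w| = p³ ≥ p.
The pumping lemma gives a decomposition w = xyz where |xy| ≤ p and |y| ≥ 1.
Then y = 0^k for some k with 1 ≤ k ≤ p.
Pump with i = 2: xy^2z = 0^{p³+k}. Since 1 ≤ k ≤ p, p³ < p³+k ≤ p³+p < p³+3p²+3p+1 = (p+1)³, so p³+k is not a perfect cube. So xy^2z ∉ L.
This is a contradiction; hence L is not regular.

0^{p³+k}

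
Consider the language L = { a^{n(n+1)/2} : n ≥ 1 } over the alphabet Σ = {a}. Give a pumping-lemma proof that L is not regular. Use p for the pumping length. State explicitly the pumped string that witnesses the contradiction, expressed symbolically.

a^{p(p+1)/2+k}

Assume L is regular. Let p be the pumping length given by the pumping lemma.
Take w = a^{p(p+1)/2} ∈ L with |w| = p(p+1)/2 ≥ p.
Write w = xyz as guaranteed by the lemma, with |xy| ≤ p and |y| ≥ 1.
Then y = a^k for some k with 1 ≤ k ≤ p.
Pump with i = 2: xy^2z = a^{p(p+1)/2+k}. Since 1 ≤ k ≤ p, p(p+1)/2 < p(p+1)/2+k ≤ p(p+1)/2+p < (p+1)(p+2)/2, so p(p+1)/2+k is strictly between consecutive triangular numbers. So xy^2z ∉ L.
Contradiction. Therefore L is not regular.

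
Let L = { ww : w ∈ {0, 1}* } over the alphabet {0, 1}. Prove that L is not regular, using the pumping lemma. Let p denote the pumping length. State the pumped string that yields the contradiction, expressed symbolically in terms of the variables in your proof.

0^{p+k} 1^p 0^p 1^p

Assume L is regular; let p be its pumping constant.
Take w = 0^p 1^p 0^p 1^p = uu where u = 0^p1^p; then w ∈ L and |w| = 4p ≥ p.
Write w = xyz as guaranteed by the lemma, with |xy| ≤ p and |y| ≥ 1.
The first p characters of w are 0's, so xy (and hence y) consists only of 0's. Write y = 0^k, 1 ≤ k ≤ p.
Pump with i = 2: xy^2z = 0^{p+k} 1^p 0^p 1^p, of length 4p+k. Suppose this equals vv. The string starts with 0 and ends with 1, so v does too; thus the boundary between the two copies of v is a 1→0 transition. There is exactly one such transition, at position 2p+k, so |v| = 2p+k and |vv| = 4p+2k ≠ 4p+k since k ≥ 1. So xy^2z ∉ L.
This is a contradiction; hence L is not regular.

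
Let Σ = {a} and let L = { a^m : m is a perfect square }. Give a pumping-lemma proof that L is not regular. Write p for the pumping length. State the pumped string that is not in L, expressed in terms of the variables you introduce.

Assume L is regular. Let p be the pumping length given by the pumping lemma.
Take w = a^{p²} ∈ L with |w| = p² ≥ p.
The pumping lemma gives a decomposition w = xyz where |xy| ≤ p and |y| > 0.
Then y = a^k for some k with 1 ≤ k ≤ p.
Pump with i = 2: xy^2z = a^{p²+k}. Since 1 ≤ k ≤ p, p² < p²+k ≤ p²+p < (p+1)², so p²+k lies strictly between consecutive squares and is not a perfect square. So xy^2z ∉ L.
Contradiction. Therefore L is not regular.

a^{p²+k}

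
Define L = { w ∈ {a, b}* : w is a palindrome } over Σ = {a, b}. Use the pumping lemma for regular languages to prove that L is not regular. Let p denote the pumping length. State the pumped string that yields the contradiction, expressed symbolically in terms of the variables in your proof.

a^{p+k} b a^p

Assume L is regular. Let p be the pumping length given by the pumping lemma.
Take w = a^p b a^p, a palindrome of length 2p+1 ≥ p.
The pumping lemma gives a decomposition w = xyz where |xy| ≤ p and |y| ≥ 1.
Since the first p symbols of w are all a's and |xy| ≤ p, y lies entirely in the leading a-block: y = a^k for some k with 1 ≤ k ≤ p.
Pump with i = 2: xy^2z = a^{p+k} b a^p. Its reverse is a^p b a^{p+k}, which differs from xy^2z since k ≥ 1. So xy^2z is not a palindrome and xy^2z ∉ L.
This contradicts the pumping lemma, so L is not regular.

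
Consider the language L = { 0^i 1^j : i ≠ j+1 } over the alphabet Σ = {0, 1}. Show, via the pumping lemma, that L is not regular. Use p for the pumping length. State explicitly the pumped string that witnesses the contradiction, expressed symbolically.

0^{p+p!} 1^{p+p!-1}

Toward a contradiction, assume L is regular with pumping length p.
Choose w = 0^p 1^{p+p!-1}. Since p ≠ (p+p!-1)+1 = p+p!, w ∈ L; and |w| ≥ p.
By the pumping lemma, w = xyz with |xy| ≤ p and |y| > 0.
Because |xy| ≤ p and w begins with p copies of 0, we have y = 0^k with 1 ≤ k ≤ p.
Since 1 ≤ k ≤ p, k divides p!; set t = 1 + p!/k. Then xy^t z has p + (p!/k)·k = p + p! copies of 0. Now the 0-count is p+p! and (1-count)+1 = (p+p!-1)+1 = p+p!, so i ≠ j+1 fails. So xy^t z = 0^{p+p!} 1^{p+p!-1} ∉ L.
Contradiction. Therefore L is not regular.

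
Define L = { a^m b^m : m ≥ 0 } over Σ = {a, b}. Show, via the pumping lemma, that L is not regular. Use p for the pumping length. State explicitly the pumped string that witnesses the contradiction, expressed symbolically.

a^{p+k} b^p

Assume L is regular; let p be its pumping constant.
Take w = a^p b^p. Then w ∈ L and |w| = 2p ≥ p.
By the pumping lemma, w = xyz with |xy| ≤ p and |y| > 0.
Because |xy| ≤ p and w begins with p copies of a, we have y = a^k with 1 ≤ k ≤ p.
Pump with i = 2: xy^2z = a^{p+k} b^p. For this to lie in L we would need p = p+k, which forces k = 0. But k ≥ 1, so xy^2z ∉ L.
This is a contradiction; hence L is not regular.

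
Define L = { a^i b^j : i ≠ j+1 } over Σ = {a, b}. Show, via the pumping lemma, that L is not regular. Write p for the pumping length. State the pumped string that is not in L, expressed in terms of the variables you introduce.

Assume L is regular; let p be its pumping constant.
Choose w = a^p b^{p+p!-1}. Since p ≠ (p+p!-1)+1 = p+p!, w ∈ L; and |w| ≥ p.
The pumping lemma gives a decomposition w = xyz where |xy| ≤ p and y is nonempty.
Since the first p symbols of w are all a's and |xy| ≤ p, y lies entirely in the leading a-block: y = a^k for some k with 1 ≤ k ≤ p.
Since 1 ≤ k ≤ p, k divides p!; set t = 1 + p!/k. Then xy^t z has p + (p!/k)·k = p + p! copies of a. Now the a-count is p+p! and (b-count)+1 = (p+p!-1)+1 = p+p!, so i ≠ j+1 fails. So xy^t z = a^{p+p!} b^{p+p!-1} ∉ L.
This contradicts the pumping lemma, so L is not regular.

a^{p+p!} b^{p+p!-1}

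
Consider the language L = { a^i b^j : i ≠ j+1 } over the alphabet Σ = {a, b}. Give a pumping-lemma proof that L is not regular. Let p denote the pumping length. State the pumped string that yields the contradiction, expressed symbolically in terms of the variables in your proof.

Suppose for contradiction that L is regular, and let p be the pumping length.
Choose w = a^p b^{p+p!-1}. Since p ≠ (p+p!-1)+1 = p+p!, w ∈ L; and |w| ≥ p.
Write w = xyz as guaranteed by the lemma, with |xy| ≤ p and |y| ≥ 1.
The first p characters of w are a's, so xy (and hence y) consists only of a's. Write y = a^k, 1 ≤ k ≤ p.
Since 1 ≤ k ≤ p, k divides p!; set t = 1 + p!/k. Then xy^t z has p + (p!/k)·k = p + p! copies of a. Now the a-count is p+p! and (b-count)+1 = (p+p!-1)+1 = p+p!, so i ≠ j+1 fails. So xy^t z = a^{p+p!} b^{p+p!-1} ∉ L.
Contradiction. Therefore L is not regular.

a^{p+p!} b^{p+p!-1}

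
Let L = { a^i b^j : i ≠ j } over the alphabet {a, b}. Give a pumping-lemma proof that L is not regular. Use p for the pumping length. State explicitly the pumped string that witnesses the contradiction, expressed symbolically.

Toward a contradiction, assume L is regular with pumping length p.
Choose w = a^p b^{p+p!}. Since p ≠ p+p!, w ∈ L; and |w| ≥ p.
By the pumping lemma, w = xyz with |xy| ≤ p and |y| > 0.
Because |xy| ≤ p and w begins with p copies of a, we have y = a^k with 1 ≤ k ≤ p.
Since 1 ≤ k ≤ p, k divides p!; set t = 1 + p!/k. Then xy^t z has p + (p!/k)·k = p + p! copies of a. Now the a-count equals the b-count, so i ≠ j fails. So xy^t z = a^{p+p!} b^{p+p!} ∉ L.
This contradicts the pumping lemma, so L is not regular.

a^{p+p!} b^{p+p!}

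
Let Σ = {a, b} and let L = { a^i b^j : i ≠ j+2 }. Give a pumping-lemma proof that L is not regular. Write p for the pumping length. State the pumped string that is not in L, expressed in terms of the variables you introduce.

a^{p+p!} b^{p+p!-2}

Toward a contradiction, assume L is regular with pumping length p.
Choose w = a^p b^{p+p!-2}. Since p ≠ (p+p!-2)+2 = p+p!, w ∈ L; and |w| ≥ p.
The pumping lemma gives a decomposition w = xyz where |xy| ≤ p and |y| ≥ 1.
Since the first p symbols of w are all a's and |xy| ≤ p, y lies entirely in the leading a-block: y = a^k for some k with 1 ≤ k ≤ p.
Since 1 ≤ k ≤ p, k divides p!; set t = 1 + p!/k. Then xy^t z has p + (p!/k)·k = p + p! copies of a. Now the a-count is p+p! and (b-count)+2 = (p+p!-2)+2 = p+p!, so i ≠ j+2 fails. So xy^t z = a^{p+p!} b^{p+p!-2} ∉ L.
This contradicts the pumping lemma, so L is not regular.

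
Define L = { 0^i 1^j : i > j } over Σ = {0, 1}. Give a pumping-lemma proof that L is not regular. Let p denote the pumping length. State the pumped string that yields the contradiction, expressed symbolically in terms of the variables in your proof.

Suppose for contradiction that L is regular, and let p be the pumping length.
Choose w = 0^{p+1} 1^p ∈ L, with |w| = 2p+1 ≥ p.
The pumping lemma gives a decomposition w = xyz where |xy| ≤ p and |y| > 0.
The first p characters of w are 0's, so xy (and hence y) consists only of 0's. Write y = 0^k, 1 ≤ k ≤ p.
Consider xy^0z = xz = 0^{p+1-k} 1^p. Since k ≥ 1, the 0-count p+1-k is at most p, so i > j fails; thus xz ∉ L.
This is a contradiction; hence L is not regular.

0^{p+1-k} 1^p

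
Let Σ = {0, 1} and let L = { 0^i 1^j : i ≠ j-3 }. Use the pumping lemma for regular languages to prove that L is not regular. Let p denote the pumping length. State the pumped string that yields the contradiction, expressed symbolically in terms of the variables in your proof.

Suppose for contradiction that L is regular, and let p be the pumping length.
Choose w = 0^p 1^{p+p!+3}. Since p ≠ (p+p!+3)-3 = p+p!, w ∈ L; and |w| ≥ p.
Write w = xyz as guaranteed by the lemma, with |xy| ≤ p and |y| ≥ 1.
Since the first p symbols of w are all 0's and |xy| ≤ p, y lies entirely in the leading 0-block: y = 0^k for some k with 1 ≤ k ≤ p.
Since 1 ≤ k ≤ p, k divides p!; set t = 1 + p!/k. Then xy^t z has p + (p!/k)·k = p + p! copies of 0. Now the 0-count is p+p! and (1-count)-3 = (p+p!+3)-3 = p+p!, so i ≠ j-3 fails. So xy^t z = 0^{p+p!} 1^{p+p!+3} ∉ L.
This is a contradiction; hence L is not regular.

0^{p+p!} 1^{p+p!+3}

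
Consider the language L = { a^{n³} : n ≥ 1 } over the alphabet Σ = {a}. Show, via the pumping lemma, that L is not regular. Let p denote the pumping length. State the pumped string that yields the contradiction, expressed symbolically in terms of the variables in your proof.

a^{p³+k}

Suppose for contradiction that L is regular, and let p be the pumping length.
Take w = a^{p³} ∈ L with |w| = p³ ≥ p.
The pumping lemma gives a decomposition w = xyz where |xy| ≤ p and |y| ≥ 1.
Then y = a^k for some k with 1 ≤ k ≤ p.
Pump with i = 2: xy^2z = a^{p³+k}. Since 1 ≤ k ≤ p, p³ < p³+k ≤ p³+p < p³+3p²+3p+1 = (p+1)³, so p³+k is not a perfect cube. So xy^2z ∉ L.
Contradiction. Therefore L is not regular.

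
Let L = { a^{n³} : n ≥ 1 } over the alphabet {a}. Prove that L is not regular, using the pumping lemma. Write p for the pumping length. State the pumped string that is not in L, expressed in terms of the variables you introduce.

a^{p³+k}

Toward a contradiction, assume L is regular with pumping length p.
Take w = a^{p³} ∈ L with |w| = p³ ≥ p.
By the pumping lemma, w = xyz with |xy| ≤ p and |y| ≥ 1.
Then y = a^k for some k with 1 ≤ k ≤ p.
Pump with i = 2: xy^2z = a^{p³+k}. Since 1 ≤ k ≤ p, p³ < p³+k ≤ p³+p < p³+3p²+3p+1 = (p+1)³, so p³+k is not a perfect cube. So xy^2z ∉ L.
This contradicts the pumping lemma, so L is not regular.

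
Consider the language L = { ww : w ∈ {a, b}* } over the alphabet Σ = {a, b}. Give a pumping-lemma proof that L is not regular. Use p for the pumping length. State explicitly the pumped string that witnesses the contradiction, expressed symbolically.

Assume L is regular; let p be its pumping constant.
Take w = a^p b^p a^p b^p = uu where u = a^pb^p; then w ∈ L and |w| = 4p ≥ p.
Write w = xyz as guaranteed by the lemma, with |xy| ≤ p and |y| ≥ 1.
The first p characters of w are a's, so xy (and hence y) consists only of a's. Write y = a^k, 1 ≤ k ≤ p.
Pump with i = 2: xy^2z = a^{p+k} b^p a^p b^p, of length 4p+k. Suppose this equals vv. The string starts with a and ends with b, so v does too; thus the boundary between the two copies of v is a b→a transition. There is exactly one such transition, at position 2p+k, so |v| = 2p+k and |vv| = 4p+2k ≠ 4p+k since k ≥ 1. So xy^2z ∉ L.
Contradiction. Therefore L is not regular.

a^{p+k} b^p a^p b^p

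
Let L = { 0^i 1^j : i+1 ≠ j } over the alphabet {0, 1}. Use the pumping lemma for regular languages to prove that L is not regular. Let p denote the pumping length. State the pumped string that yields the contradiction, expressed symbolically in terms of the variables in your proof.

Suppose for contradiction that L is regular, and let p be the pumping length.
Choose w = 0^p 1^{p+p!+1}. Since p ≠ (p+p!+1)-1 = p+p!, w ∈ L; and |w| ≥ p.
Write w = xyz as guaranteed by the lemma, with |xy| ≤ p and y is nonempty.
Since the first p symbols of w are all 0's and |xy| ≤ p, y lies entirely in the leading 0-block: y = 0^k for some k with 1 ≤ k ≤ p.
Since 1 ≤ k ≤ p, k divides p!; set t = 1 + p!/k. Then xy^t z has p + (p!/k)·k = p + p! copies of 0. Now the 0-count is p+p! and (1-count)-1 = (p+p!+1)-1 = p+p!, so i+1 ≠ j fails. So xy^t z = 0^{p+p!} 1^{p+p!+1} ∉ L.
Contradiction. Therefore L is not regular.

0^{p+p!} 1^{p+p!+1}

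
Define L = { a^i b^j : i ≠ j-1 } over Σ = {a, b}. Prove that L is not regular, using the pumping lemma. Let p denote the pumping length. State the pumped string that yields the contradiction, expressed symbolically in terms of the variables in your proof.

a^{p+p!} b^{p+p!+1}

Toward a contradiction, assume L is regular with pumping length p.
Choose w = a^p b^{p+p!+1}. Since p ≠ (p+p!+1)-1 = p+p!, w ∈ L; and |w| ≥ p.
The pumping lemma gives a decomposition w = xyz where |xy| ≤ p and |y| > 0.
The first p characters of w are a's, so xy (and hence y) consists only of a's. Write y = a^k, 1 ≤ k ≤ p.
Since 1 ≤ k ≤ p, k divides p!; set t = 1 + p!/k. Then xy^t z has p + (p!/k)·k = p + p! copies of a. Now the a-count is p+p! and (b-count)-1 = (p+p!+1)-1 = p+p!, so i ≠ j-1 fails. So xy^t z = a^{p+p!} b^{p+p!+1} ∉ L.
This contradicts the pumping lemma, so L is not regular.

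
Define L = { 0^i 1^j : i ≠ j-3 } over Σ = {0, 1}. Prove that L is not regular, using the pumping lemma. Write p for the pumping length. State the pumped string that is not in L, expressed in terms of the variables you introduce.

Suppose for contradiction that L is regular, and let p be the pumping length.
Choose w = 0^p 1^{p+p!+3}. Since p ≠ (p+p!+3)-3 = p+p!, w ∈ L; and |w| ≥ p.
The pumping lemma gives a decomposition w = xyz where |xy| ≤ p and |y| > 0.
Because |xy| ≤ p and w begins with p copies of 0, we have y = 0^k with 1 ≤ k ≤ p.
Since 1 ≤ k ≤ p, k divides p!; set t = 1 + p!/k. Then xy^t z has p + (p!/k)·k = p + p! copies of 0. Now the 0-count is p+p! and (1-count)-3 = (p+p!+3)-3 = p+p!, so i ≠ j-3 fails. So xy^t z = 0^{p+p!} 1^{p+p!+3} ∉ L.
This is a contradiction; hence L is not regular.

0^{p+p!} 1^{p+p!+3}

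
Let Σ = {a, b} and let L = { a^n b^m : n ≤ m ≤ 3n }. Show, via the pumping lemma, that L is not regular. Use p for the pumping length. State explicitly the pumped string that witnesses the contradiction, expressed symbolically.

a^{p+k} b^p

Suppose for contradiction that L is regular, and let p be the pumping length.
Take w = a^p b^p ∈ L (since p ≤ p ≤ 3p), with |w| = 2p ≥ p.
The pumping lemma gives a decomposition w = xyz where |xy| ≤ p and y is nonempty.
Since the first p symbols of w are all a's and |xy| ≤ p, y lies entirely in the leading a-block: y = a^k for some k with 1 ≤ k ≤ p.
Pump with i = 2: xy^2z = a^{p+k} b^p. Now n = p+k > p = m, so the condition n ≤ m fails. Thus xy^2z ∉ L.
This contradicts the pumping lemma, so L is not regular.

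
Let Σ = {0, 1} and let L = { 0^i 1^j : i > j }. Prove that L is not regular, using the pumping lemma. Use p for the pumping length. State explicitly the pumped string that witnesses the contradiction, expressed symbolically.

0^{p+1-k} 1^p

Suppose for contradiction that L is regular, and let p be the pumping length.
Choose w = 0^{p+1} 1^p ∈ L, with |w| = 2p+1 ≥ p.
By the pumping lemma, w = xyz with |xy| ≤ p and y is nonempty.
The first p characters of w are 0's, so xy (and hence y) consists only of 0's. Write y = 0^k, 1 ≤ k ≤ p.
Consider xy^0z = xz = 0^{p+1-k} 1^p. Since k ≥ 1, the 0-count p+1-k is at most p, so i > j fails; thus xz ∉ L.
Contradiction. Therefore L is not regular.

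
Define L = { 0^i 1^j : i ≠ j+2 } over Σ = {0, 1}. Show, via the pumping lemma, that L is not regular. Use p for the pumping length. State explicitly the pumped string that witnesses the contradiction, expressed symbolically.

Toward a contradiction, assume L is regular with pumping length p.
Choose w = 0^p 1^{p+p!-2}. Since p ≠ (p+p!-2)+2 = p+p!, w ∈ L; and |w| ≥ p.
The pumping lemma gives a decomposition w = xyz where |xy| ≤ p and |y| > 0.
The first p characters of w are 0's, so xy (and hence y) consists only of 0's. Write y = 0^k, 1 ≤ k ≤ p.
Since 1 ≤ k ≤ p, k divides p!; set t = 1 + p!/k. Then xy^t z has p + (p!/k)·k = p + p! copies of 0. Now the 0-count is p+p! and (1-count)+2 = (p+p!-2)+2 = p+p!, so i ≠ j+2 fails. So xy^t z = 0^{p+p!} 1^{p+p!-2} ∉ L.
This contradicts the pumping lemma, so L is not regular.

0^{p+p!} 1^{p+p!-2}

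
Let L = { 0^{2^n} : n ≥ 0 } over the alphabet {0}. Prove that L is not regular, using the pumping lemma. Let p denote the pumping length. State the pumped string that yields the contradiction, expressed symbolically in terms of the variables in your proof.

Assume L is regular; let p be its pumping constant.
Take w = 0^{2^p} ∈ L with |w| = 2^p ≥ p.
Write w = xyz as guaranteed by the lemma, with |xy| ≤ p and |y| ≥ 1.
Then y = 0^k for some k with 1 ≤ k ≤ p.
Pump with i = 2: xy^2z = 0^{2^p+k}. Since 1 ≤ k ≤ p < 2^p, we have 2^p < 2^p+k < 2^{p+1}, so 2^p+k is not a power of 2. So xy^2z ∉ L.
This contradicts the pumping lemma, so L is not regular.

0^{2^p+k}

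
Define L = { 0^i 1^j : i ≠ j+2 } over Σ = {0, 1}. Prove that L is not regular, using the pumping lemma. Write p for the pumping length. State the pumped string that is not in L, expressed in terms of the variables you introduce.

0^{p+p!} 1^{p+p!-2}

Assume L is regular. Let p be the pumping length given by the pumping lemma.
Choose w = 0^p 1^{p+p!-2}. Since p ≠ (p+p!-2)+2 = p+p!, w ∈ L; and |w| ≥ p.
Write w = xyz as guaranteed by the lemma, with |xy| ≤ p and |y| ≥ 1.
Since the first p symbols of w are all 0's and |xy| ≤ p, y lies entirely in the leading 0-block: y = 0^k for some k with 1 ≤ k ≤ p.
Since 1 ≤ k ≤ p, k divides p!; set t = 1 + p!/k. Then xy^t z has p + (p!/k)·k = p + p! copies of 0. Now the 0-count is p+p! and (1-count)+2 = (p+p!-2)+2 = p+p!, so i ≠ j+2 fails. So xy^t z = 0^{p+p!} 1^{p+p!-2} ∉ L.
This is a contradiction; hence L is not regular.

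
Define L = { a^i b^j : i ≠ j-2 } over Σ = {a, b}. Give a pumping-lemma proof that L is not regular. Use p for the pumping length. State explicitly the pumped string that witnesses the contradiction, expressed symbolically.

a^{p+p!} b^{p+p!+2}

Toward a contradiction, assume L is regular with pumping length p.
Choose w = a^p b^{p+p!+2}. Since p ≠ (p+p!+2)-2 = p+p!, w ∈ L; and |w| ≥ p.
The pumping lemma gives a decomposition w = xyz where |xy| ≤ p and |y| > 0.
The first p characters of w are a's, so xy (and hence y) consists only of a's. Write y = a^k, 1 ≤ k ≤ p.
Since 1 ≤ k ≤ p, k divides p!; set t = 1 + p!/k. Then xy^t z has p + (p!/k)·k = p + p! copies of a. Now the a-count is p+p! and (b-count)-2 = (p+p!+2)-2 = p+p!, so i ≠ j-2 fails. So xy^t z = a^{p+p!} b^{p+p!+2} ∉ L.
This is a contradiction; hence L is not regular.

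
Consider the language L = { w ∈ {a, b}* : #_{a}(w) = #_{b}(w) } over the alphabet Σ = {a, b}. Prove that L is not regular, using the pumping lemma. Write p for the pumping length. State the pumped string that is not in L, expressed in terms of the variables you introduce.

Assume L is regular. Let p be the pumping length given by the pumping lemma.
Choose w = a^p b^p ∈ L with |w| = 2p ≥ p.
By the pumping lemma, w = xyz with |xy| ≤ p and |y| ≥ 1.
Since the first p symbols of w are all a's and |xy| ≤ p, y lies entirely in the leading a-block: y = a^k for some k with 1 ≤ k ≤ p.
Pump with i = 2: xy^2z = a^{p+k} b^p has p+k occurrences of a but only p of b. Since k ≥ 1 the counts differ, so xy^2z ∉ L.
This contradicts the pumping lemma, so L is not regular.

a^{p+k} b^p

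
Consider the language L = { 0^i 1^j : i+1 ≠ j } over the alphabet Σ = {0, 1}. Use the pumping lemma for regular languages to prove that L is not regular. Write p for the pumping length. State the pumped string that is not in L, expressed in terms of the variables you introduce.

0^{p+p!} 1^{p+p!+1}

Assume L is regular; let p be its pumping constant.
Choose w = 0^p 1^{p+p!+1}. Since p ≠ (p+p!+1)-1 = p+p!, w ∈ L; and |w| ≥ p.
Write w = xyz as guaranteed by the lemma, with |xy| ≤ p and |y| ≥ 1.
Since the first p symbols of w are all 0's and |xy| ≤ p, y lies entirely in the leading 0-block: y = 0^k for some k with 1 ≤ k ≤ p.
Since 1 ≤ k ≤ p, k divides p!; set t = 1 + p!/k. Then xy^t z has p + (p!/k)·k = p + p! copies of 0. Now the 0-count is p+p! and (1-count)-1 = (p+p!+1)-1 = p+p!, so i+1 ≠ j fails. So xy^t z = 0^{p+p!} 1^{p+p!+1} ∉ L.
Contradiction. Therefore L is not regular.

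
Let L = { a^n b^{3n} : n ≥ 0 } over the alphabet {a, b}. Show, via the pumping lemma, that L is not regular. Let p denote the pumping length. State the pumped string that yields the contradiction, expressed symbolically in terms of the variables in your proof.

Assume L is regular. Let p be the pumping length given by the pumping lemma.
Let w = a^p b^{3p} ∈ L; note |w| = 4p ≥ p.
Write w = xyz as guaranteed by the lemma, with |xy| ≤ p and |y| ≥ 1.
The first p characters of w are a's, so xy (and hence y) consists only of a's. Write y = a^k, 1 ≤ k ≤ p.
Pump with i = 2: xy^2z = a^{p+k} b^{3p}. For this to lie in L we would need 3p = 3(p+k), which forces k = 0. But k ≥ 1, so xy^2z ∉ L.
Contradiction. Therefore L is not regular.

a^{p+k} b^{3p}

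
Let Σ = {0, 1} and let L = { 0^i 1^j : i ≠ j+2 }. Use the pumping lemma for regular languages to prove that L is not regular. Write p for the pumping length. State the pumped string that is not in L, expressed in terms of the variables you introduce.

Toward a contradiction, assume L is regular with pumping length p.
Choose w = 0^p 1^{p+p!-2}. Since p ≠ (p+p!-2)+2 = p+p!, w ∈ L; and |w| ≥ p.
Write w = xyz as guaranteed by the lemma, with |xy| ≤ p and |y| > 0.
The first p characters of w are 0's, so xy (and hence y) consists only of 0's. Write y = 0^k, 1 ≤ k ≤ p.
Since 1 ≤ k ≤ p, k divides p!; set t = 1 + p!/k. Then xy^t z has p + (p!/k)·k = p + p! copies of 0. Now the 0-count is p+p! and (1-count)+2 = (p+p!-2)+2 = p+p!, so i ≠ j+2 fails. So xy^t z = 0^{p+p!} 1^{p+p!-2} ∉ L.
This contradicts the pumping lemma, so L is not regular.

0^{p+p!} 1^{p+p!-2}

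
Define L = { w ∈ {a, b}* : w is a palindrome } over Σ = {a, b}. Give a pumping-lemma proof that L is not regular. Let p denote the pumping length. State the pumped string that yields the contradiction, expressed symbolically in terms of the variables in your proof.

Assume L is regular. Let p be the pumping length given by the pumping lemma.
Take w = a^p b a^p, a palindrome of length 2p+1 ≥ p.
By the pumping lemma, w = xyz with |xy| ≤ p and |y| ≥ 1.
Because |xy| ≤ p and w begins with p copies of a, we have y = a^k with 1 ≤ k ≤ p.
Pump with i = 2: xy^2z = a^{p+k} b a^p. Its reverse is a^p b a^{p+k}, which differs from xy^2z since k ≥ 1. So xy^2z is not a palindrome and xy^2z ∉ L.
Contradiction. Therefore L is not regular.

a^{p+k} b a^p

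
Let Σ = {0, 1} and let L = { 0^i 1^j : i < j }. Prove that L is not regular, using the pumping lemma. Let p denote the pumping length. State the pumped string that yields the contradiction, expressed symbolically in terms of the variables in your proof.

Assume L is regular; let p be its pumping constant.
Choose w = 0^p 1^{p+1} ∈ L, with |w| = 2p+1 ≥ p.
The pumping lemma gives a decomposition w = xyz where |xy| ≤ p and |y| > 0.
Because |xy| ≤ p and w begins with p copies of 0, we have y = 0^k with 1 ≤ k ≤ p.
Consider xy^2z = 0^{p+k} 1^{p+1}. Since k ≥ 1, the 0-count p+k is at least p+1, so i < j fails; thus xy^2z ∉ L.
This is a contradiction; hence L is not regular.

0^{p+k} 1^{p+1}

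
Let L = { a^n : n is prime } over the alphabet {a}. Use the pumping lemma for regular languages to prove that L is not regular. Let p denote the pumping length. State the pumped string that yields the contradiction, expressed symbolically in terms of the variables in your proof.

a^{q(1+k)}

Assume L is regular; let p be its pumping constant.
Let q be a prime with q ≥ p+2 (infinitely many primes exist), and take w = a^q ∈ L with |w| = q ≥ p.
Write w = xyz as guaranteed by the lemma, with |xy| ≤ p and |y| ≥ 1.
Then y = a^k for some k with 1 ≤ k ≤ p.
Since 1 ≤ k ≤ p, |xz| = q-k. Pump with i = q+1: |xy^{q+1}z| = (q-k)+(q+1)k = q+qk = q(1+k), which is composite (both factors ≥ 2). So xy^{q+1}z = a^{q(1+k)} ∉ L.
Contradiction. Therefore L is not regular.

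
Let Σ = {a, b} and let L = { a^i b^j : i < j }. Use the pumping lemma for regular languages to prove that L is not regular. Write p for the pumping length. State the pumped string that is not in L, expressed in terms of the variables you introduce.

Assume L is regular; let p be its pumping constant.
Choose w = a^p b^{p+1} ∈ L, with |w| = 2p+1 ≥ p.
Write w = xyz as guaranteed by the lemma, with |xy| ≤ p and |y| ≥ 1.
Because |xy| ≤ p and w begins with p copies of a, we have y = a^k with 1 ≤ k ≤ p.
Consider xy^2z = a^{p+k} b^{p+1}. Since k ≥ 1, the a-count p+k is at least p+1, so i < j fails; thus xy^2z ∉ L.
Contradiction. Therefore L is not regular.

a^{p+k} b^{p+1}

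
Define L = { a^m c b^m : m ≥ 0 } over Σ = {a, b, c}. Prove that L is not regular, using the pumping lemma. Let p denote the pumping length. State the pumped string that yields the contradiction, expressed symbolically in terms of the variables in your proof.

Toward a contradiction, assume L is regular with pumping length p.
Take w = a^p c b^p ∈ L with |w| = 2p+1 ≥ p.
By the pumping lemma, w = xyz with |xy| ≤ p and |y| > 0.
Because |xy| ≤ p and w begins with p copies of a, we have y = a^k with 1 ≤ k ≤ p.
Pump with i = 2: xy^2z = a^{p+k} c b^p, which would require p+k = p. But k ≥ 1, so xy^2z ∉ L.
This contradicts the pumping lemma, so L is not regular.

a^{p+k} c b^p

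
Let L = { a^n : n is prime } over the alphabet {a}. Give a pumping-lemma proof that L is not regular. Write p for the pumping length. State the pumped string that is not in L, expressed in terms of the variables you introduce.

Toward a contradiction, assume L is regular with pumping length p.
Let q be a prime with q ≥ p+2 (infinitely many primes exist), and take w = a^q ∈ L with |w| = q ≥ p.
Write w = xyz as guaranteed by the lemma, with |xy| ≤ p and y is nonempty.
Then y = a^k for some k with 1 ≤ k ≤ p.
Since 1 ≤ k ≤ p, |xz| = q-k. Pump with i = q+1: |xy^{q+1}z| = (q-k)+(q+1)k = q+qk = q(1+k), which is composite (both factors ≥ 2). So xy^{q+1}z = a^{q(1+k)} ∉ L.
This is a contradiction; hence L is not regular.

a^{q(1+k)}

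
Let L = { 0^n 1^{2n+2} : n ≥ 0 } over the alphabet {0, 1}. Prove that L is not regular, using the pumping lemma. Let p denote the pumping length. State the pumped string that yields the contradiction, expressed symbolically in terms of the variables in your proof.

Suppose for contradiction that L is regular, and let p be the pumping length.
Let w = 0^p 1^{2p+2} ∈ L; note |w| = 3p+2 ≥ p.
The pumping lemma gives a decomposition w = xyz where |xy| ≤ p and |y| > 0.
Since the first p symbols of w are all 0's and |xy| ≤ p, y lies entirely in the leading 0-block: y = 0^k for some k with 1 ≤ k ≤ p.
Pump with i = 2: xy^2z = 0^{p+k} 1^{2p+2}. For this to lie in L we would need 2p+2 = 2(p+k)+2, which forces k = 0. But k ≥ 1, so xy^2z ∉ L.
This contradicts the pumping lemma, so L is not regular.

0^{p+k} 1^{2p+2}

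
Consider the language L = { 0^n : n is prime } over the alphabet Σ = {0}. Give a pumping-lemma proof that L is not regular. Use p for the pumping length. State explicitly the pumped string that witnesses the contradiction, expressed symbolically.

Suppose for contradiction that L is regular, and let p be the pumping length.
Let q be a prime with q ≥ p+2 (infinitely many primes exist), and take w = 0^q ∈ L with |w| = q ≥ p.
By the pumping lemma, w = xyz with |xy| ≤ p and |y| > 0.
Then y = 0^k for some k with 1 ≤ k ≤ p.
Since 1 ≤ k ≤ p, |xz| = q-k. Pump with i = q+1: |xy^{q+1}z| = (q-k)+(q+1)k = q+qk = q(1+k), which is composite (both factors ≥ 2). So xy^{q+1}z = 0^{q(1+k)} ∉ L.
Contradiction. Therefore L is not regular.

0^{q(1+k)}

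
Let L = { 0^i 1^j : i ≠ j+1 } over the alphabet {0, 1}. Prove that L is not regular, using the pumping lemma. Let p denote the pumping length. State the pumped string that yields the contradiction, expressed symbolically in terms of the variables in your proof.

Toward a contradiction, assume L is regular with pumping length p.
Choose w = 0^p 1^{p+p!-1}. Since p ≠ (p+p!-1)+1 = p+p!, w ∈ L; and |w| ≥ p.
By the pumping lemma, w = xyz with |xy| ≤ p and y is nonempty.
Since the first p symbols of w are all 0's and |xy| ≤ p, y lies entirely in the leading 0-block: y = 0^k for some k with 1 ≤ k ≤ p.
Since 1 ≤ k ≤ p, k divides p!; set t = 1 + p!/k. Then xy^t z has p + (p!/k)·k = p + p! copies of 0. Now the 0-count is p+p! and (1-count)+1 = (p+p!-1)+1 = p+p!, so i ≠ j+1 fails. So xy^t z = 0^{p+p!} 1^{p+p!-1} ∉ L.
This is a contradiction; hence L is not regular.

0^{p+p!} 1^{p+p!-1}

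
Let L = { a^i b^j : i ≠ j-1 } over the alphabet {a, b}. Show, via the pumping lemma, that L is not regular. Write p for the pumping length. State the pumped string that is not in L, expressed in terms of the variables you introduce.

Assume L is regular. Let p be the pumping length given by the pumping lemma.
Choose w = a^p b^{p+p!+1}. Since p ≠ (p+p!+1)-1 = p+p!, w ∈ L; and |w| ≥ p.
The pumping lemma gives a decomposition w = xyz where |xy| ≤ p and y is nonempty.
Because |xy| ≤ p and w begins with p copies of a, we have y = a^k with 1 ≤ k ≤ p.
Since 1 ≤ k ≤ p, k divides p!; set t = 1 + p!/k. Then xy^t z has p + (p!/k)·k = p + p! copies of a. Now the a-count is p+p! and (b-count)-1 = (p+p!+1)-1 = p+p!, so i ≠ j-1 fails. So xy^t z = a^{p+p!} b^{p+p!+1} ∉ L.
Contradiction. Therefore L is not regular.

a^{p+p!} b^{p+p!+1}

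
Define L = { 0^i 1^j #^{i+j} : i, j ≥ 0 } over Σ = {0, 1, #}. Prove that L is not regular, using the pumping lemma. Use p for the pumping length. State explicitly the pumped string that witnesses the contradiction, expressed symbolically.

Suppose for contradiction that L is regular, and let p be the pumping length.
Take w = 0^p 1^p #^{2p} ∈ L (with i=j=p, i+j=2p), |w| = 4p ≥ p.
Write w = xyz as guaranteed by the lemma, with |xy| ≤ p and y is nonempty.
Since the first p symbols of w are all 0's and |xy| ≤ p, y lies entirely in the leading 0-block: y = 0^k for some k with 1 ≤ k ≤ p.
Consider xy^2z = 0^{p+k} 1^p #^{2p}. Now the 0- and 1-counts sum to 2p+k, but the #-count is 2p ≠ 2p+k. So xy^2z ∉ L.
This is a contradiction; hence L is not regular.

0^{p+k} 1^p #^{2p}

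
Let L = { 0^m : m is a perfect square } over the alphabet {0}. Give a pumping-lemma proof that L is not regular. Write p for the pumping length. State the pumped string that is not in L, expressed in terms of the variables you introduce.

Assume L is regular. Let p be the pumping length given by the pumping lemma.
Take w = 0^{p²} ∈ L with |w| = p² ≥ p.
The pumping lemma gives a decomposition w = xyz where |xy| ≤ p and |y| ≥ 1.
Then y = 0^k for some k with 1 ≤ k ≤ p.
Pump with i = 2: xy^2z = 0^{p²+k}. Since 1 ≤ k ≤ p, p² < p²+k ≤ p²+p < (p+1)², so p²+k lies strictly between consecutive squares and is not a perfect square. So xy^2z ∉ L.
This is a contradiction; hence L is not regular.

0^{p²+k}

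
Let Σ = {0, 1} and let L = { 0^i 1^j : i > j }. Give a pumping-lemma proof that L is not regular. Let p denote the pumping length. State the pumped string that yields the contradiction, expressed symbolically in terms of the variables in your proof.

0^{p+1-k} 1^p

Assume L is regular. Let p be the pumping length given by the pumping lemma.
Choose w = 0^{p+1} 1^p ∈ L, with |w| = 2p+1 ≥ p.
The pumping lemma gives a decomposition w = xyz where |xy| ≤ p and y is nonempty.
Since the first p symbols of w are all 0's and |xy| ≤ p, y lies entirely in the leading 0-block: y = 0^k for some k with 1 ≤ k ≤ p.
Consider xy^0z = xz = 0^{p+1-k} 1^p. Since k ≥ 1, the 0-count p+1-k is at most p, so i > j fails; thus xz ∉ L.
This contradicts the pumping lemma, so L is not regular.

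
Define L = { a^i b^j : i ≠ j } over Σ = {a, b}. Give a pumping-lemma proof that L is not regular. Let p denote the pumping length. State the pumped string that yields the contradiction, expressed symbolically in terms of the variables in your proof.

Suppose for contradiction that L is regular, and let p be the pumping length.
Choose w = a^p b^{p+p!}. Since p ≠ p+p!, w ∈ L; and |w| ≥ p.
The pumping lemma gives a decomposition w = xyz where |xy| ≤ p and y is nonempty.
Since the first p symbols of w are all a's and |xy| ≤ p, y lies entirely in the leading a-block: y = a^k for some k with 1 ≤ k ≤ p.
Since 1 ≤ k ≤ p, k divides p!; set t = 1 + p!/k. Then xy^t z has p + (p!/k)·k = p + p! copies of a. Now the a-count equals the b-count, so i ≠ j fails. So xy^t z = a^{p+p!} b^{p+p!} ∉ L.
This contradicts the pumping lemma, so L is not regular.

a^{p+p!} b^{p+p!}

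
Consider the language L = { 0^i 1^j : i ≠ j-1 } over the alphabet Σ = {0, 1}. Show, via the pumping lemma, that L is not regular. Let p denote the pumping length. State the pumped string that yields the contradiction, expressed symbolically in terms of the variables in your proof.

0^{p+p!} 1^{p+p!+1}

Suppose for contradiction that L is regular, and let p be the pumping length.
Choose w = 0^p 1^{p+p!+1}. Since p ≠ (p+p!+1)-1 = p+p!, w ∈ L; and |w| ≥ p.
Write w = xyz as guaranteed by the lemma, with |xy| ≤ p and y is nonempty.
Because |xy| ≤ p and w begins with p copies of 0, we have y = 0^k with 1 ≤ k ≤ p.
Since 1 ≤ k ≤ p, k divides p!; set t = 1 + p!/k. Then xy^t z has p + (p!/k)·k = p + p! copies of 0. Now the 0-count is p+p! and (1-count)-1 = (p+p!+1)-1 = p+p!, so i ≠ j-1 fails. So xy^t z = 0^{p+p!} 1^{p+p!+1} ∉ L.
This contradicts the pumping lemma, so L is not regular.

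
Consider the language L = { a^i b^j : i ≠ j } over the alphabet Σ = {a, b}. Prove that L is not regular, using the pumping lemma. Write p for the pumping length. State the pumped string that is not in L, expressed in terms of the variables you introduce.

a^{p+p!} b^{p+p!}

Assume L is regular. Let p be the pumping length given by the pumping lemma.
Choose w = a^p b^{p+p!}. Since p ≠ p+p!, w ∈ L; and |w| ≥ p.
Write w = xyz as guaranteed by the lemma, with |xy| ≤ p and |y| ≥ 1.
Since the first p symbols of w are all a's and |xy| ≤ p, y lies entirely in the leading a-block: y = a^k for some k with 1 ≤ k ≤ p.
Since 1 ≤ k ≤ p, k divides p!; set t = 1 + p!/k. Then xy^t z has p + (p!/k)·k = p + p! copies of a. Now the a-count equals the b-count, so i ≠ j fails. So xy^t z = a^{p+p!} b^{p+p!} ∉ L.
This is a contradiction; hence L is not regular.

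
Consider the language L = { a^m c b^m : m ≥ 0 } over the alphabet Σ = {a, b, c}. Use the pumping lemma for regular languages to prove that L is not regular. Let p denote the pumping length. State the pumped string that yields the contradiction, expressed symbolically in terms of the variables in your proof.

Suppose for contradiction that L is regular, and let p be the pumping length.
Take w = a^p c b^p ∈ L with |w| = 2p+1 ≥ p.
The pumping lemma gives a decomposition w = xyz where |xy| ≤ p and |y| ≥ 1.
Since the first p symbols of w are all a's and |xy| ≤ p, y lies entirely in the leading a-block: y = a^k for some k with 1 ≤ k ≤ p.
Pump with i = 2: xy^2z = a^{p+k} c b^p, which would require p+k = p. But k ≥ 1, so xy^2z ∉ L.
Contradiction. Therefore L is not regular.

a^{p+k} c b^p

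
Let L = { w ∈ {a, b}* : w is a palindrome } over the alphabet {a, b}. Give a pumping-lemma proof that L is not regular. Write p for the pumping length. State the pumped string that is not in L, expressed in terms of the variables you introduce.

a^{p+k} b a^p

Assume L is regular; let p be its pumping constant.
Take w = a^p b a^p, a palindrome of length 2p+1 ≥ p.
By the pumping lemma, w = xyz with |xy| ≤ p and y is nonempty.
Because |xy| ≤ p and w begins with p copies of a, we have y = a^k with 1 ≤ k ≤ p.
Pump with i = 2: xy^2z = a^{p+k} b a^p. Its reverse is a^p b a^{p+k}, which differs from xy^2z since k ≥ 1. So xy^2z is not a palindrome and xy^2z ∉ L.
This contradicts the pumping lemma, so L is not regular.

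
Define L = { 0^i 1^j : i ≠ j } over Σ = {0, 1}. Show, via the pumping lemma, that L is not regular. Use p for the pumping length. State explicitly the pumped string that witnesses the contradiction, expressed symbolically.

0^{p+p!} 1^{p+p!}

Assume L is regular; let p be its pumping constant.
Choose w = 0^p 1^{p+p!}. Since p ≠ p+p!, w ∈ L; and |w| ≥ p.
The pumping lemma gives a decomposition w = xyz where |xy| ≤ p and y is nonempty.
Since the first p symbols of w are all 0's and |xy| ≤ p, y lies entirely in the leading 0-block: y = 0^k for some k with 1 ≤ k ≤ p.
Since 1 ≤ k ≤ p, k divides p!; set t = 1 + p!/k. Then xy^t z has p + (p!/k)·k = p + p! copies of 0. Now the 0-count equals the 1-count, so i ≠ j fails. So xy^t z = 0^{p+p!} 1^{p+p!} ∉ L.
This is a contradiction; hence L is not regular.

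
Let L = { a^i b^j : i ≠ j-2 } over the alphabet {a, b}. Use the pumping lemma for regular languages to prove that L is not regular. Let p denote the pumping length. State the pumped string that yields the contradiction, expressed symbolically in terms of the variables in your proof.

a^{p+p!} b^{p+p!+2}

Toward a contradiction, assume L is regular with pumping length p.
Choose w = a^p b^{p+p!+2}. Since p ≠ (p+p!+2)-2 = p+p!, w ∈ L; and |w| ≥ p.
Write w = xyz as guaranteed by the lemma, with |xy| ≤ p and y is nonempty.
The first p characters of w are a's, so xy (and hence y) consists only of a's. Write y = a^k, 1 ≤ k ≤ p.
Since 1 ≤ k ≤ p, k divides p!; set t = 1 + p!/k. Then xy^t z has p + (p!/k)·k = p + p! copies of a. Now the a-count is p+p! and (b-count)-2 = (p+p!+2)-2 = p+p!, so i ≠ j-2 fails. So xy^t z = a^{p+p!} b^{p+p!+2} ∉ L.
Contradiction. Therefore L is not regular.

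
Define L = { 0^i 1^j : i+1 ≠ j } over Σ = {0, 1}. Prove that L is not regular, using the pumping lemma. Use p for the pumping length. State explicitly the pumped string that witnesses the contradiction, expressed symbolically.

Assume L is regular. Let p be the pumping length given by the pumping lemma.
Choose w = 0^p 1^{p+p!+1}. Since p ≠ (p+p!+1)-1 = p+p!, w ∈ L; and |w| ≥ p.
Write w = xyz as guaranteed by the lemma, with |xy| ≤ p and y is nonempty.
Because |xy| ≤ p and w begins with p copies of 0, we have y = 0^k with 1 ≤ k ≤ p.
Since 1 ≤ k ≤ p, k divides p!; set t = 1 + p!/k. Then xy^t z has p + (p!/k)·k = p + p! copies of 0. Now the 0-count is p+p! and (1-count)-1 = (p+p!+1)-1 = p+p!, so i+1 ≠ j fails. So xy^t z = 0^{p+p!} 1^{p+p!+1} ∉ L.
This contradicts the pumping lemma, so L is not regular.

0^{p+p!} 1^{p+p!+1}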